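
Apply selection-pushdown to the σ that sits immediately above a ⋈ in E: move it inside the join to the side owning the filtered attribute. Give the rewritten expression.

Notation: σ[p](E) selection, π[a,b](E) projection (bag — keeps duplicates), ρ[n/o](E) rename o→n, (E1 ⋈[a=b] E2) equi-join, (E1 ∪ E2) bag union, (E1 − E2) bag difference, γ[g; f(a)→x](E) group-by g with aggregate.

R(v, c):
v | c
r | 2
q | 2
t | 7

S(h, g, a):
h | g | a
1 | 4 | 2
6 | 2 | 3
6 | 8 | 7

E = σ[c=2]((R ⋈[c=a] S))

σ filters on c, owned by the left side.
E' = (σ[c=2](R) ⋈[c=a] S)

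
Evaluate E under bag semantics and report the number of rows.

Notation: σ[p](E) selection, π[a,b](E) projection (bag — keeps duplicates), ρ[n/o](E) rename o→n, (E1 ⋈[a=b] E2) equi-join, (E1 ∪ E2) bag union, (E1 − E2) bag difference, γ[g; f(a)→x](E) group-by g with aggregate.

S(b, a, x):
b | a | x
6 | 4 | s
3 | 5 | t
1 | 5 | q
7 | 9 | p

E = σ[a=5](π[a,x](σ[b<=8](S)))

Per-node cardinality:
  S → 4
  σ[b<=8](S) → 4
  π[a,x](σ[b<=8](S)) → 4
  σ[a=5](π[a,x](σ[b<=8](S))) → 2

|E| = 2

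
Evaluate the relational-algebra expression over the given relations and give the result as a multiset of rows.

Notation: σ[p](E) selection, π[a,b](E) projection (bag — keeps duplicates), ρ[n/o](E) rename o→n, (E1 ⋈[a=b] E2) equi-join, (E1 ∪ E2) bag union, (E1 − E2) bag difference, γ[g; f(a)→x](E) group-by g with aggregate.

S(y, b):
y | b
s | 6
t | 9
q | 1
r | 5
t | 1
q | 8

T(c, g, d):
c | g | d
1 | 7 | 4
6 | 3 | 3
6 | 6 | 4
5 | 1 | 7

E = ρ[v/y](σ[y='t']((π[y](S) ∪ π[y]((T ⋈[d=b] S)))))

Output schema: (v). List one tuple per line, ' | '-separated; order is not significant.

Row counts bottom-up:
  S → 6
  π[y](S) → 6
  T → 4
  S → 6
  (T ⋈[d=b] S) → 0
  π[y]((T ⋈[d=b] S)) → 0
  (π[y](S) ∪ π[y]((T ⋈[d=b] S))) → 6
  σ[y='t']((π[y](S) ∪ π[y]((T ⋈[d=b] S)))) → 2
  ρ[v/y](σ[y='t']((π[y](S) ∪ π[y]((T ⋈[d=b] S))))) → 2

== RESULT ==
v
t
t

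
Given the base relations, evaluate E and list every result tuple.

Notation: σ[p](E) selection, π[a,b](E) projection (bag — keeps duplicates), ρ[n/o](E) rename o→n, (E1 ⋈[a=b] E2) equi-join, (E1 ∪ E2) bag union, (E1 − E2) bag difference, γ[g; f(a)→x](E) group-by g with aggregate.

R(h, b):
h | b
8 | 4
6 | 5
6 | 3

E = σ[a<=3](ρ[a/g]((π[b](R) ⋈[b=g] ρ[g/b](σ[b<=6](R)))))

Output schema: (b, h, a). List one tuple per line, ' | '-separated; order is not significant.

Stepwise |·|:
  R → 3
  π[b](R) → 3
  R → 3
  σ[b<=6](R) → 3
  ρ[g/b](σ[b<=6](R)) → 3
  (π[b](R) ⋈[b=g] ρ[g/b](σ[b<=6](R))) → 3
  ρ[a/g]((π[b](R) ⋈[b=g] ρ[g/b](σ[b<=6](R)))) → 3
  σ[a<=3](ρ[a/g]((π[b](R) ⋈[b=g] ρ[g/b](σ[b<=6](R))))) → 1

== RESULT ==
b | h | a
3 | 6 | 3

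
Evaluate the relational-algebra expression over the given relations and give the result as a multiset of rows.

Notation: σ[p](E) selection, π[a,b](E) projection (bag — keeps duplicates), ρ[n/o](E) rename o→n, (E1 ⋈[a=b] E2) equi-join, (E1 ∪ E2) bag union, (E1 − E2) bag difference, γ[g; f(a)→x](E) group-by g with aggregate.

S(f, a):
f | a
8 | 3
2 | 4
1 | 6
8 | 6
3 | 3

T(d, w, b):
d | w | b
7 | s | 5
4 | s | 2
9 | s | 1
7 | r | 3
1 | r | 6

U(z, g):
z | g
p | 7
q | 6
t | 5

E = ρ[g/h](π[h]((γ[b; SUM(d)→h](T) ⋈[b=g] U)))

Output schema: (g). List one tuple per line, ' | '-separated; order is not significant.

Subexpression sizes:
  T → 5
  γ[b; SUM(d)→h](T) → 5
  U → 3
  (γ[b; SUM(d)→h](T) ⋈[b=g] U) → 2
  π[h]((γ[b; SUM(d)→h](T) ⋈[b=g] U)) → 2
  ρ[g/h](π[h]((γ[b; SUM(d)→h](T) ⋈[b=g] U))) → 2

== RESULT ==
g
1
7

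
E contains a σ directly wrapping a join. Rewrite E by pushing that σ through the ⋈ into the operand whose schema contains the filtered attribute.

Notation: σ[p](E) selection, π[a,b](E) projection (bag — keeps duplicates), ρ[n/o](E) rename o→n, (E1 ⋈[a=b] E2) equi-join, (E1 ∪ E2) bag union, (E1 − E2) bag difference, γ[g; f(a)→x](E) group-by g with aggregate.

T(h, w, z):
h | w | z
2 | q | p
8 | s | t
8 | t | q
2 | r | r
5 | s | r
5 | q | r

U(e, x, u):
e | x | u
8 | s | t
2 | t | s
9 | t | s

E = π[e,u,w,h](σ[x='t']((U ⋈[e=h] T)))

σ filters on x, owned by the left side.
E' = π[e,u,w,h]((σ[x='t'](U) ⋈[e=h] T))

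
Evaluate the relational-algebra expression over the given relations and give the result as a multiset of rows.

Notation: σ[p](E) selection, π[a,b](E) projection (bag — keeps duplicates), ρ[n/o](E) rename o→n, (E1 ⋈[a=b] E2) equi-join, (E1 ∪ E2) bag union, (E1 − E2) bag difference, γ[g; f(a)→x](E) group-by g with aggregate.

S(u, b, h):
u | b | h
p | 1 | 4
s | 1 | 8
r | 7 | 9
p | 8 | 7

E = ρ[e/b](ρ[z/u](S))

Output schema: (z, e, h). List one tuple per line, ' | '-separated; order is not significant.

Per-node cardinality:
  S → 4
  ρ[z/u](S) → 4
  ρ[e/b](ρ[z/u](S)) → 4

== RESULT ==
z | e | h
p | 1 | 4
p | 8 | 7
r | 7 | 9
s | 1 | 8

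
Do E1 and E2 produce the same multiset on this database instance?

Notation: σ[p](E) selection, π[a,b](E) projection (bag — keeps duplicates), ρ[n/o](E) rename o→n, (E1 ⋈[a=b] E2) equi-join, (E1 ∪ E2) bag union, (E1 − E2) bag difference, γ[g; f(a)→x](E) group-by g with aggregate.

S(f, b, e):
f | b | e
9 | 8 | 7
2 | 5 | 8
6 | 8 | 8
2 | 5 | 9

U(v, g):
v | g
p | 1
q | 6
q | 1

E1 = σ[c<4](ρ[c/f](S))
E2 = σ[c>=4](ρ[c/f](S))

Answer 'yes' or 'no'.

E1 per-node cardinality:
  S → 4
  ρ[c/f](S) → 4
  σ[c<4](ρ[c/f](S)) → 2
E2 per-node cardinality:
  S → 4
  ρ[c/f](S) → 4
  σ[c>=4](ρ[c/f](S)) → 2

E1 result:
c | b | e
2 | 5 | 8
2 | 5 | 9
E2 result:
c | b | e
6 | 8 | 8
9 | 8 | 7
Witness: (6, 8, 8) appears 0× in E1 but 1× in E2.

no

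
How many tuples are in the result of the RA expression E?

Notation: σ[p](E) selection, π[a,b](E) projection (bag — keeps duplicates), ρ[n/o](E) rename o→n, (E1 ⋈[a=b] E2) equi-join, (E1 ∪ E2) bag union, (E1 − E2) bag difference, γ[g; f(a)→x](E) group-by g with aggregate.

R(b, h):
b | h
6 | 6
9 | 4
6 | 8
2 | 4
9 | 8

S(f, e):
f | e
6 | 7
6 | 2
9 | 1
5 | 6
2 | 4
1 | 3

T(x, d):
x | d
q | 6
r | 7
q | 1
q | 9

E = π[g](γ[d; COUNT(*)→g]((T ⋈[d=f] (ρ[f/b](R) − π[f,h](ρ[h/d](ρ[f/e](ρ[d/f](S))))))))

Row counts bottom-up:
  T → 4
  R → 5
  ρ[f/b](R) → 5
  S → 6
  ρ[d/f](S) → 6
  ρ[f/e](ρ[d/f](S)) → 6
  ρ[h/d](ρ[f/e](ρ[d/f](S))) → 6
  π[f,h](ρ[h/d](ρ[f/e](ρ[d/f](S)))) → 6
  (ρ[f/b](R) − π[f,h](ρ[h/d](ρ[f/e](ρ[d/f](S))))) → 5
  (T ⋈[d=f] (ρ[f/b](R) − π[f,h](ρ[h/d](ρ[f/e](ρ[d/f](S)))))) → 4
  γ[d; COUNT(*)→g]((T ⋈[d=f] (ρ[f/b](R) − π[f,h](ρ[h/d](ρ[f/e](ρ[d/f](S))))))) → 2
  π[g](γ[d; COUNT(*)→g]((T ⋈[d=f] (ρ[f/b](R) − π[f,h](ρ[h/d](ρ[f/e](ρ[d/f](S)))))))) → 2

|E| = 2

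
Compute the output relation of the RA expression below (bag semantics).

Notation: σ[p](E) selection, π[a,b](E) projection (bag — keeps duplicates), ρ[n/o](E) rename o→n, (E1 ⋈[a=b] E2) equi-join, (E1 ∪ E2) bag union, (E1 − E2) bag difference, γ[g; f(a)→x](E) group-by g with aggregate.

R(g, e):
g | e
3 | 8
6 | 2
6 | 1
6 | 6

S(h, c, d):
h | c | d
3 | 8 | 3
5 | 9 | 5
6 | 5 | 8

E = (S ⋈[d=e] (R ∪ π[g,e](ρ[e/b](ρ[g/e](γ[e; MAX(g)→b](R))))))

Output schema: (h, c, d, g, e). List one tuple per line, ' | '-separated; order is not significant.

Stepwise |·|:
  S → 3
  R → 4
  R → 4
  γ[e; MAX(g)→b](R) → 4
  ρ[g/e](γ[e; MAX(g)→b](R)) → 4
  ρ[e/b](ρ[g/e](γ[e; MAX(g)→b](R))) → 4
  π[g,e](ρ[e/b](ρ[g/e](γ[e; MAX(g)→b](R)))) → 4
  (R ∪ π[g,e](ρ[e/b](ρ[g/e](γ[e; MAX(g)→b](R))))) → 8
  (S ⋈[d=e] (R ∪ π[g,e](ρ[e/b](ρ[g/e](γ[e; MAX(g)→b](R)))))) → 2

== RESULT ==
h | c | d | g | e
3 | 8 | 3 | 8 | 3
6 | 5 | 8 | 3 | 8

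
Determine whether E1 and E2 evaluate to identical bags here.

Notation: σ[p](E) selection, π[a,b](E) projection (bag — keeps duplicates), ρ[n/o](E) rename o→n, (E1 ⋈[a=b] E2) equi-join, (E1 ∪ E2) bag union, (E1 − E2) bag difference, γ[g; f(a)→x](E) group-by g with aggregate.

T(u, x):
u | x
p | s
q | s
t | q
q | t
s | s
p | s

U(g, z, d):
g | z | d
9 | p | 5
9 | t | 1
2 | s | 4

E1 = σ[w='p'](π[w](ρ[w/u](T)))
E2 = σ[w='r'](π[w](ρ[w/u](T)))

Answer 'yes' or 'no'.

E1 per-node cardinality:
  T → 6
  ρ[w/u](T) → 6
  π[w](ρ[w/u](T)) → 6
  σ[w='p'](π[w](ρ[w/u](T))) → 2
E2 per-node cardinality:
  T → 6
  ρ[w/u](T) → 6
  π[w](ρ[w/u](T)) → 6
  σ[w='r'](π[w](ρ[w/u](T))) → 0

E1 result:
w
p
p
E2 result:
w
(0 rows)
Witness: ('p',) appears 2× in E1 but 0× in E2.

no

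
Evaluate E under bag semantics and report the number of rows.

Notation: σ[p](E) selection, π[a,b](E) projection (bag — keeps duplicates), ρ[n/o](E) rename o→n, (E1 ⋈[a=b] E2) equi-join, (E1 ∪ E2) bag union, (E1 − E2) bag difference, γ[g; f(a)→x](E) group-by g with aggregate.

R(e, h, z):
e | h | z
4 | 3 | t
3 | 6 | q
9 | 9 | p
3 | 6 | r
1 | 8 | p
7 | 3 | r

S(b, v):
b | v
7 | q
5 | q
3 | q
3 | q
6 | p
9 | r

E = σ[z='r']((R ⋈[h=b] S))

Per-node cardinality:
  R → 6
  S → 6
  (R ⋈[h=b] S) → 7
  σ[z='r']((R ⋈[h=b] S)) → 3

|E| = 3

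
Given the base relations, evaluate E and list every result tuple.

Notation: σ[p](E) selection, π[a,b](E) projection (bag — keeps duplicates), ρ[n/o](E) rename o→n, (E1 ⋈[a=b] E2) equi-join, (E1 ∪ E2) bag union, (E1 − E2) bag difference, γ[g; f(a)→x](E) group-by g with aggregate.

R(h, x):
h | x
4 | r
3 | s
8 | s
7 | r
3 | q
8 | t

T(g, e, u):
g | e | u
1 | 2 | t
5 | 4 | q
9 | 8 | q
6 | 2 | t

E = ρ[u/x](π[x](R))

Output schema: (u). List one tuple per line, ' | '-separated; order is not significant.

Subexpression sizes:
  R → 6
  π[x](R) → 6
  ρ[u/x](π[x](R)) → 6

== RESULT ==
u
q
r
r
s
s
t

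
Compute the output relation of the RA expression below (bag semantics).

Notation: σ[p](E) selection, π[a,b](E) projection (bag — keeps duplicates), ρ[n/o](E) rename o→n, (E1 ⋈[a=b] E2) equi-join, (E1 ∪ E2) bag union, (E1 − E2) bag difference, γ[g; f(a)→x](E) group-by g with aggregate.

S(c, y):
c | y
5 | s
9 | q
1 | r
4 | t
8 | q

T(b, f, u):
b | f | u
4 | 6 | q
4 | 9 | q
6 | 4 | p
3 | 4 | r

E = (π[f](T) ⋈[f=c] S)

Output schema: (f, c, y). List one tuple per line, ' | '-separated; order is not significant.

Per-node cardinality:
  T → 4
  π[f](T) → 4
  S → 5
  (π[f](T) ⋈[f=c] S) → 3

== RESULT ==
f | c | y
4 | 4 | t
4 | 4 | t
9 | 9 | q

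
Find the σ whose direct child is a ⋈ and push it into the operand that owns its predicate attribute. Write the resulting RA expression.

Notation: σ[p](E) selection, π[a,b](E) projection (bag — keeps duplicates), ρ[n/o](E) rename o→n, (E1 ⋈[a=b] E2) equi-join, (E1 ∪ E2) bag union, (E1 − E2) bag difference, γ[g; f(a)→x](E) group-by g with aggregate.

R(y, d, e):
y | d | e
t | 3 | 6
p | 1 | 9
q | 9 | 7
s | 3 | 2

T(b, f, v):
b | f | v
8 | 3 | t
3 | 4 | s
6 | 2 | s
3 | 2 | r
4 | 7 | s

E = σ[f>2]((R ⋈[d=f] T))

σ filters on f, owned by the right side.
E' = (R ⋈[d=f] σ[f>2](T))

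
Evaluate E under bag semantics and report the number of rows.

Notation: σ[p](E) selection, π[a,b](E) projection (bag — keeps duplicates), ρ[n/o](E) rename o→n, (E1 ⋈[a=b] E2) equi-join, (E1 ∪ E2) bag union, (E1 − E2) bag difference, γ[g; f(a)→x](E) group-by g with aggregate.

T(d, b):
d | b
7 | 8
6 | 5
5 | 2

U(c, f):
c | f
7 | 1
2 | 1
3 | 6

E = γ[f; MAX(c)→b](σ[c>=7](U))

Subexpression sizes:
  U → 3
  σ[c>=7](U) → 1
  γ[f; MAX(c)→b](σ[c>=7](U)) → 1

|E| = 1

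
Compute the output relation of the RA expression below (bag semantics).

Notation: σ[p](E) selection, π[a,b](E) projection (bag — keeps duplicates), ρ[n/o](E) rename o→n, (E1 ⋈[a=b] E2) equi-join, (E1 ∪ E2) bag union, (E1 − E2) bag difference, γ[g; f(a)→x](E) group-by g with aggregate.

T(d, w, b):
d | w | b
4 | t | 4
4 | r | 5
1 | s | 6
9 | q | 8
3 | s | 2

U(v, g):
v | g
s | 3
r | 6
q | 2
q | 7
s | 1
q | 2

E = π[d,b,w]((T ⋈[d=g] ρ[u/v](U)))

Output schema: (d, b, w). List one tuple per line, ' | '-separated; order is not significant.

Row counts bottom-up:
  T → 5
  U → 6
  ρ[u/v](U) → 6
  (T ⋈[d=g] ρ[u/v](U)) → 2
  π[d,b,w]((T ⋈[d=g] ρ[u/v](U))) → 2

== RESULT ==
d | b | w
1 | 6 | s
3 | 2 | s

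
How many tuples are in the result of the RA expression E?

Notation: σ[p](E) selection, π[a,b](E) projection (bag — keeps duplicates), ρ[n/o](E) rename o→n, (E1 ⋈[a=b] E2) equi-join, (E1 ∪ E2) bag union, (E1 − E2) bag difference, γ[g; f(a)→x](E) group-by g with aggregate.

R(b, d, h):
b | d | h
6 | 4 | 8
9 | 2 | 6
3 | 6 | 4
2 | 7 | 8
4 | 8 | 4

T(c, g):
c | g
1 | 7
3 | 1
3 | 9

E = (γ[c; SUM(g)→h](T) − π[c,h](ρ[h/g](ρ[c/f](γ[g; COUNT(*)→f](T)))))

Row counts bottom-up:
  T → 3
  γ[c; SUM(g)→h](T) → 2
  T → 3
  γ[g; COUNT(*)→f](T) → 3
  ρ[c/f](γ[g; COUNT(*)→f](T)) → 3
  ρ[h/g](ρ[c/f](γ[g; COUNT(*)→f](T))) → 3
  π[c,h](ρ[h/g](ρ[c/f](γ[g; COUNT(*)→f](T)))) → 3
  (γ[c; SUM(g)→h](T) − π[c,h](ρ[h/g](ρ[c/f](γ[g; COUNT(*)→f](T))))) → 1

|E| = 1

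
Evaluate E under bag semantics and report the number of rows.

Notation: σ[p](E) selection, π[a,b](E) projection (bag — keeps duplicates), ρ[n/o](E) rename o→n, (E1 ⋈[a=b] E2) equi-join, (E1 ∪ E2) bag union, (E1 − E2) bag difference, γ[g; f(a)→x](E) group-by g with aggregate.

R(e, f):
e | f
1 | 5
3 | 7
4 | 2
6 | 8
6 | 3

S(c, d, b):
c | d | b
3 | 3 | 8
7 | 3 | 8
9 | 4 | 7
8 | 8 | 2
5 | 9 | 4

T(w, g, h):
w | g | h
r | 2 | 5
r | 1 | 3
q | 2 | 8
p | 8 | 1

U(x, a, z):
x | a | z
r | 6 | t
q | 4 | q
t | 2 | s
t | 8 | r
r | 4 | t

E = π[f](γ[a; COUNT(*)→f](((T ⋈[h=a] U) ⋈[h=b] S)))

Row counts bottom-up:
  T → 4
  U → 5
  (T ⋈[h=a] U) → 1
  S → 5
  ((T ⋈[h=a] U) ⋈[h=b] S) → 2
  γ[a; COUNT(*)→f](((T ⋈[h=a] U) ⋈[h=b] S)) → 1
  π[f](γ[a; COUNT(*)→f](((T ⋈[h=a] U) ⋈[h=b] S))) → 1

|E| = 1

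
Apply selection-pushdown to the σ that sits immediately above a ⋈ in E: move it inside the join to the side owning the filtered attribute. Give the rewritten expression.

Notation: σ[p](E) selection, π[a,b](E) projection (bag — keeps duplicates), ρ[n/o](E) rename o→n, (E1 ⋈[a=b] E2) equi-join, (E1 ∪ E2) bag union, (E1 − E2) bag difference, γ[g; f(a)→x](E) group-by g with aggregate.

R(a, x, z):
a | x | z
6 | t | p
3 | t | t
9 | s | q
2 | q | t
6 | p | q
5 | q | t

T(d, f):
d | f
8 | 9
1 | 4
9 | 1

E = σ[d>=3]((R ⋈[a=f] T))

σ filters on d, owned by the right side.
E' = (R ⋈[a=f] σ[d>=3](T))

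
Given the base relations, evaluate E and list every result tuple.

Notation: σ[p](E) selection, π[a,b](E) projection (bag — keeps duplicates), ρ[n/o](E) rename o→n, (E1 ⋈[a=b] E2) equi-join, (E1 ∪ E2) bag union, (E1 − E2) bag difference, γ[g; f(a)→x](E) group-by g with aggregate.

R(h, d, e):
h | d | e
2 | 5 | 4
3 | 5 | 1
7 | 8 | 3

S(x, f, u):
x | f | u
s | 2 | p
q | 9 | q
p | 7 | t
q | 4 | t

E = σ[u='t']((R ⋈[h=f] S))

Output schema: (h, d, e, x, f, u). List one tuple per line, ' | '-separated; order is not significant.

Stepwise |·|:
  R → 3
  S → 4
  (R ⋈[h=f] S) → 2
  σ[u='t']((R ⋈[h=f] S)) → 1

== RESULT ==
h | d | e | x | f | u
7 | 8 | 3 | p | 7 | t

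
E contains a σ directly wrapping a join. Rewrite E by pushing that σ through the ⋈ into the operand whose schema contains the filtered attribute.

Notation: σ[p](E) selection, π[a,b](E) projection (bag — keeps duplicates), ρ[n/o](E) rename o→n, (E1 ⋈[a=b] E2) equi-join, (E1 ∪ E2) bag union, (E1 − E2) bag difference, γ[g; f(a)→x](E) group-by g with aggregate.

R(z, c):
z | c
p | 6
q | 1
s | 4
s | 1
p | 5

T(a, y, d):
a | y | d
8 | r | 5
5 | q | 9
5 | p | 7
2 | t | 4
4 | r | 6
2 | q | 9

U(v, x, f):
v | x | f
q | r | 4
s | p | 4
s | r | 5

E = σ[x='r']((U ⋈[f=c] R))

σ filters on x, owned by the left side.
E' = (σ[x='r'](U) ⋈[f=c] R)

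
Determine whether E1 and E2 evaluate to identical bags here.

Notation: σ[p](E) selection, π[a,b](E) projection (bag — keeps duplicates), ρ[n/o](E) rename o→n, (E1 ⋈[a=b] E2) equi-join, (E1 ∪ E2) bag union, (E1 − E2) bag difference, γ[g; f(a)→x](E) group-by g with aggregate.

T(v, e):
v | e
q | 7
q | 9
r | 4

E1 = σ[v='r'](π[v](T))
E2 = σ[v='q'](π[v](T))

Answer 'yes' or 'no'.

E1 stepwise |·|:
  T → 3
  π[v](T) → 3
  σ[v='r'](π[v](T)) → 1
E2 stepwise |·|:
  T → 3
  π[v](T) → 3
  σ[v='q'](π[v](T)) → 2

E1 result:
v
r
E2 result:
v
q
q
Witness: ('q',) appears 0× in E1 but 2× in E2.

no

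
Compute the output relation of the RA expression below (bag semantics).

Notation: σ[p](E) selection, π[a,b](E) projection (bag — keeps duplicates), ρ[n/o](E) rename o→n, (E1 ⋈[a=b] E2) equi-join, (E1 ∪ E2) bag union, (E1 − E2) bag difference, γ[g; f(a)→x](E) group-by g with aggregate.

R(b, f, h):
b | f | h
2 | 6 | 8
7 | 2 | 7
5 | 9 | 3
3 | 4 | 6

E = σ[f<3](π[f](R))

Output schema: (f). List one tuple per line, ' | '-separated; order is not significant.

Stepwise |·|:
  R → 4
  π[f](R) → 4
  σ[f<3](π[f](R)) → 1

== RESULT ==
f
2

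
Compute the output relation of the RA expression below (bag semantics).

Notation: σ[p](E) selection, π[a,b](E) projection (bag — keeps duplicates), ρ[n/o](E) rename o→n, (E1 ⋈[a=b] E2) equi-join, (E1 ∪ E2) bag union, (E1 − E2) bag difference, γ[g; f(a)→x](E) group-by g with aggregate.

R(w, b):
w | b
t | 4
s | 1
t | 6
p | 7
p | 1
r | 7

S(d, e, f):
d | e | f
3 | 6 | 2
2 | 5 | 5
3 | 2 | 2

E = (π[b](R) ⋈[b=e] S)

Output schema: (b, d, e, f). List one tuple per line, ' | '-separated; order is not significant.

Subexpression sizes:
  R → 6
  π[b](R) → 6
  S → 3
  (π[b](R) ⋈[b=e] S) → 1

== RESULT ==
b | d | e | f
6 | 3 | 6 | 2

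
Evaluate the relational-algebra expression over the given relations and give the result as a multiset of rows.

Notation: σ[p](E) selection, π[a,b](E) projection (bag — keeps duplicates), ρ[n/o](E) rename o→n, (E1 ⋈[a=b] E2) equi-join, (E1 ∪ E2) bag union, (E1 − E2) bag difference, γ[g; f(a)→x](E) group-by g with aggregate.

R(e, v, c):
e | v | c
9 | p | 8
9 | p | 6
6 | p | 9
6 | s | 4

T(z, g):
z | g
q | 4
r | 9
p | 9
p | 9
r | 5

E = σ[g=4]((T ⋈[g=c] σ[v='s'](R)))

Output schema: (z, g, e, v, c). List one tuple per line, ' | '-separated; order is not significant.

Per-node cardinality:
  T → 5
  R → 4
  σ[v='s'](R) → 1
  (T ⋈[g=c] σ[v='s'](R)) → 1
  σ[g=4]((T ⋈[g=c] σ[v='s'](R))) → 1

== RESULT ==
z | g | e | v | c
q | 4 | 6 | s | 4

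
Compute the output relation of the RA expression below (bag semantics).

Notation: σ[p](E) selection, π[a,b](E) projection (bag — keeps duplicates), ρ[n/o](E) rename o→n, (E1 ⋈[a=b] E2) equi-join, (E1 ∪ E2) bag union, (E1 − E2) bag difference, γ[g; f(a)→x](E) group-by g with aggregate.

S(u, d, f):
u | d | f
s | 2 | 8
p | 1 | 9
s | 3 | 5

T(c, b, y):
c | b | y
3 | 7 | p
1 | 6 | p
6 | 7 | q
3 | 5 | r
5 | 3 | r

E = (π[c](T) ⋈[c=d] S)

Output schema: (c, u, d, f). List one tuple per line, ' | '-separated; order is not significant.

Row counts bottom-up:
  T → 5
  π[c](T) → 5
  S → 3
  (π[c](T) ⋈[c=d] S) → 3

== RESULT ==
c | u | d | f
1 | p | 1 | 9
3 | s | 3 | 5
3 | s | 3 | 5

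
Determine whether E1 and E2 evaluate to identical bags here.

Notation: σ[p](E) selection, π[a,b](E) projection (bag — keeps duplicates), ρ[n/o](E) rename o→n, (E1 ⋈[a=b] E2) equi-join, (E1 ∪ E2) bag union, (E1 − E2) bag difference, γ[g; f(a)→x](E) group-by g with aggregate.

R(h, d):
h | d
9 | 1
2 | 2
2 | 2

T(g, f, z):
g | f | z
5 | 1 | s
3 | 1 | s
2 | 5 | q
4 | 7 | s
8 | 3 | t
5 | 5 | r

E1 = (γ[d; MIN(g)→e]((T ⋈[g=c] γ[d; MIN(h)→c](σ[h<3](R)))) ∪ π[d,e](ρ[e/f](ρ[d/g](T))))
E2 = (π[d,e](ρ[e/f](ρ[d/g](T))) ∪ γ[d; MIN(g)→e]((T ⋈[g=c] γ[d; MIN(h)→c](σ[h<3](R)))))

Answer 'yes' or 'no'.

E1 row counts bottom-up:
  T → 6
  R → 3
  σ[h<3](R) → 2
  γ[d; MIN(h)→c](σ[h<3](R)) → 1
  (T ⋈[g=c] γ[d; MIN(h)→c](σ[h<3](R))) → 1
  γ[d; MIN(g)→e]((T ⋈[g=c] γ[d; MIN(h)→c](σ[h<3](R)))) → 1
  T → 6
  ρ[d/g](T) → 6
  ρ[e/f](ρ[d/g](T)) → 6
  π[d,e](ρ[e/f](ρ[d/g](T))) → 6
  (γ[d; MIN(g)→e]((T ⋈[g=c] γ[d; MIN(h)→c](σ[h<3](R)))) ∪ π[d,e](ρ[e/f](ρ[d/g](T)))) → 7
E2 row counts bottom-up:
  T → 6
  ρ[d/g](T) → 6
  ρ[e/f](ρ[d/g](T)) → 6
  π[d,e](ρ[e/f](ρ[d/g](T))) → 6
  T → 6
  R → 3
  σ[h<3](R) → 2
  γ[d; MIN(h)→c](σ[h<3](R)) → 1
  (T ⋈[g=c] γ[d; MIN(h)→c](σ[h<3](R))) → 1
  γ[d; MIN(g)→e]((T ⋈[g=c] γ[d; MIN(h)→c](σ[h<3](R)))) → 1
  (π[d,e](ρ[e/f](ρ[d/g](T))) ∪ γ[d; MIN(g)→e]((T ⋈[g=c] γ[d; MIN(h)→c](σ[h<3](R))))) → 7

E1 and E2 produce the same multiset:
d | e
2 | 2
2 | 5
3 | 1
4 | 7
5 | 1
5 | 5
8 | 3

yes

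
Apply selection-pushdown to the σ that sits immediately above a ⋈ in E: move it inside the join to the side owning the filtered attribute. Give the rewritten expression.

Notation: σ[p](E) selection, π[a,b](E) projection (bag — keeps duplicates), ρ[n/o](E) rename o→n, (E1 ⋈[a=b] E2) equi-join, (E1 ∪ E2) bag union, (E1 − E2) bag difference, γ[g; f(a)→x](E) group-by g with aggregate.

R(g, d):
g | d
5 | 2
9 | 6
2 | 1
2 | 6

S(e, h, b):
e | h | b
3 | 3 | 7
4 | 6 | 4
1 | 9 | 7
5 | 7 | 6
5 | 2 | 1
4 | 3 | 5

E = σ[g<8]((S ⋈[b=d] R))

σ filters on g, owned by the right side.
E' = (S ⋈[b=d] σ[g<8](R))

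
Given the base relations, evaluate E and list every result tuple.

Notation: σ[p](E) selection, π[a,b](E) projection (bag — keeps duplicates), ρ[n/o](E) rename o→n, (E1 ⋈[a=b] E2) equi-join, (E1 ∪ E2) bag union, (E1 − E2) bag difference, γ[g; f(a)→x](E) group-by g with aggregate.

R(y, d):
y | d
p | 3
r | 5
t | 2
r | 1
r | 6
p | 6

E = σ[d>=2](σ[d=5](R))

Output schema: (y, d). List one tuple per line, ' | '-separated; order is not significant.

Subexpression sizes:
  R → 6
  σ[d=5](R) → 1
  σ[d>=2](σ[d=5](R)) → 1

== RESULT ==
y | d
r | 5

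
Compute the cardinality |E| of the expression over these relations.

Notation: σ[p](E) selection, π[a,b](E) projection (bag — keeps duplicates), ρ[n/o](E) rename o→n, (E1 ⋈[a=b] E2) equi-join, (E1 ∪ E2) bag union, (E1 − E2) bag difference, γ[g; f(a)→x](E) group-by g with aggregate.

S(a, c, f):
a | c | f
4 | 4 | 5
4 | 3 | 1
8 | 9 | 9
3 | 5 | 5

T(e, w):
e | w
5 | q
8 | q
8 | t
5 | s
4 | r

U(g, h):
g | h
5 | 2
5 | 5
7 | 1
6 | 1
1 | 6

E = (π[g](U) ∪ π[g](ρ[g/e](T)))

Row counts bottom-up:
  U → 5
  π[g](U) → 5
  T → 5
  ρ[g/e](T) → 5
  π[g](ρ[g/e](T)) → 5
  (π[g](U) ∪ π[g](ρ[g/e](T))) → 10

|E| = 10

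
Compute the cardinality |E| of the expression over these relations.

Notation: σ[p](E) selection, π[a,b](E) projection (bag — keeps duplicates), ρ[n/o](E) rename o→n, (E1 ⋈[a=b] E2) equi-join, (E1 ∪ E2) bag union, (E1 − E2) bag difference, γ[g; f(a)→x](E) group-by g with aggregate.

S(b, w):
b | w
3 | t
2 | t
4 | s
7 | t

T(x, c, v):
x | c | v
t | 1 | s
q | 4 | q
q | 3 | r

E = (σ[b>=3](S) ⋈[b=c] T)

Per-node cardinality:
  S → 4
  σ[b>=3](S) → 3
  T → 3
  (σ[b>=3](S) ⋈[b=c] T) → 2

|E| = 2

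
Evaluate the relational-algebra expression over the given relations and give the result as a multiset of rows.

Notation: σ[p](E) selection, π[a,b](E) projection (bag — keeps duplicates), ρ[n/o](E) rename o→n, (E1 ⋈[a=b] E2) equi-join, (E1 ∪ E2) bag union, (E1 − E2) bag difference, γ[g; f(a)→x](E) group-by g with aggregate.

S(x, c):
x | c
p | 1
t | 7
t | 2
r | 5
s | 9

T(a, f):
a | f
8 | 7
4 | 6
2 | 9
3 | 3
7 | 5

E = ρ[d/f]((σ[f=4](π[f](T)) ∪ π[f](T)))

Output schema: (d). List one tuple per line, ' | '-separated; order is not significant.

Stepwise |·|:
  T → 5
  π[f](T) → 5
  σ[f=4](π[f](T)) → 0
  T → 5
  π[f](T) → 5
  (σ[f=4](π[f](T)) ∪ π[f](T)) → 5
  ρ[d/f]((σ[f=4](π[f](T)) ∪ π[f](T))) → 5

== RESULT ==
d
3
5
6
7
9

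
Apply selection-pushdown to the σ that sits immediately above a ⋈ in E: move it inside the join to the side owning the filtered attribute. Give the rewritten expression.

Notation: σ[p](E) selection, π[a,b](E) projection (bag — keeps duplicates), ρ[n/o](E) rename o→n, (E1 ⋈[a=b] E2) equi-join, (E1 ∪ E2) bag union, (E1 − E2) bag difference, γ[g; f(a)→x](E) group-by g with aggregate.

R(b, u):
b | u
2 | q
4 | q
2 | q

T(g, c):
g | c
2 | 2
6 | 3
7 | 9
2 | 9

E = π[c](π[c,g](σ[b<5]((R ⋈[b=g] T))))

σ filters on b, owned by the left side.
E' = π[c](π[c,g]((σ[b<5](R) ⋈[b=g] T)))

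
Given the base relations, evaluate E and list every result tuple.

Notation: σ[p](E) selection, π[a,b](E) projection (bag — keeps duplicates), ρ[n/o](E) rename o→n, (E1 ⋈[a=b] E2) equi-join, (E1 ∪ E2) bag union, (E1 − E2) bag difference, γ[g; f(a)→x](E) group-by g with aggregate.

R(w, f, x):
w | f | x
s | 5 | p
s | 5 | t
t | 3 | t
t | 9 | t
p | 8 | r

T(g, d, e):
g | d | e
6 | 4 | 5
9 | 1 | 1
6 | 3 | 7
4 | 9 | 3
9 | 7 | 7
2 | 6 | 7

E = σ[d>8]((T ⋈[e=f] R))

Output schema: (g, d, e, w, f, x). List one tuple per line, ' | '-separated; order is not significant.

Subexpression sizes:
  T → 6
  R → 5
  (T ⋈[e=f] R) → 3
  σ[d>8]((T ⋈[e=f] R)) → 1

== RESULT ==
g | d | e | w | f | x
4 | 9 | 3 | t | 3 | t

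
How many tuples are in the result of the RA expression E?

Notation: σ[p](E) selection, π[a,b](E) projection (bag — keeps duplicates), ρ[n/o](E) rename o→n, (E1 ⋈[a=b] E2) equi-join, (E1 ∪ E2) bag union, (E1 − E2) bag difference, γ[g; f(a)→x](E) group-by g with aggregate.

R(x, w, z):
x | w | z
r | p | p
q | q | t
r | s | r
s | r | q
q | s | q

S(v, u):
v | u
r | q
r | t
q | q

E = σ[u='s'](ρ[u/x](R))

Subexpression sizes:
  R → 5
  ρ[u/x](R) → 5
  σ[u='s'](ρ[u/x](R)) → 1

|E| = 1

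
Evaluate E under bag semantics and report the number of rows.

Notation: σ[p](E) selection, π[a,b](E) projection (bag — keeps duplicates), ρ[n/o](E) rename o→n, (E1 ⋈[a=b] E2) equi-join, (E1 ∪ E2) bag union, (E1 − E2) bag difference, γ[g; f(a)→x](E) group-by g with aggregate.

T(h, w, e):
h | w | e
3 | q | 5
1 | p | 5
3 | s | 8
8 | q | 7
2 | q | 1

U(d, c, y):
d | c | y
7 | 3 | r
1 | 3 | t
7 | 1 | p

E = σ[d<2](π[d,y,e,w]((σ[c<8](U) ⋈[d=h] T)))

Subexpression sizes:
  U → 3
  σ[c<8](U) → 3
  T → 5
  (σ[c<8](U) ⋈[d=h] T) → 1
  π[d,y,e,w]((σ[c<8](U) ⋈[d=h] T)) → 1
  σ[d<2](π[d,y,e,w]((σ[c<8](U) ⋈[d=h] T))) → 1

|E| = 1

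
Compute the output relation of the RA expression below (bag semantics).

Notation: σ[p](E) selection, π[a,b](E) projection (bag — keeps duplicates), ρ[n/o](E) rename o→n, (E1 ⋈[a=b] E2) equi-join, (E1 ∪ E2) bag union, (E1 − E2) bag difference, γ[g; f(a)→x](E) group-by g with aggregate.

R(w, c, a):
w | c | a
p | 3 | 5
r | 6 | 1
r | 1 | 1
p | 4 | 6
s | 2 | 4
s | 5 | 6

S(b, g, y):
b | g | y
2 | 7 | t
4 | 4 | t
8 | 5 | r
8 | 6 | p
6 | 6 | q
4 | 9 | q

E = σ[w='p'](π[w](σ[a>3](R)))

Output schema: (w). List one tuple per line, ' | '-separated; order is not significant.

Per-node cardinality:
  R → 6
  σ[a>3](R) → 4
  π[w](σ[a>3](R)) → 4
  σ[w='p'](π[w](σ[a>3](R))) → 2

== RESULT ==
w
p
p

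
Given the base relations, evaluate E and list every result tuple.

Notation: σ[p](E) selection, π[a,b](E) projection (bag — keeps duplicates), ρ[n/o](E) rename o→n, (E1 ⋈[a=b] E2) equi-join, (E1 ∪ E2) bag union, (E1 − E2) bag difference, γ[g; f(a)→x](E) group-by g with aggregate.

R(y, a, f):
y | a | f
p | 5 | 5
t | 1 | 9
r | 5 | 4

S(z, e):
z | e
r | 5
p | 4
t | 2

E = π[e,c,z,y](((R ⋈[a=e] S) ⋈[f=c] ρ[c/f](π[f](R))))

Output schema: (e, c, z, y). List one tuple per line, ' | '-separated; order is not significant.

Per-node cardinality:
  R → 3
  S → 3
  (R ⋈[a=e] S) → 2
  R → 3
  π[f](R) → 3
  ρ[c/f](π[f](R)) → 3
  ((R ⋈[a=e] S) ⋈[f=c] ρ[c/f](π[f](R))) → 2
  π[e,c,z,y](((R ⋈[a=e] S) ⋈[f=c] ρ[c/f](π[f](R)))) → 2

== RESULT ==
e | c | z | y
5 | 4 | r | r
5 | 5 | r | p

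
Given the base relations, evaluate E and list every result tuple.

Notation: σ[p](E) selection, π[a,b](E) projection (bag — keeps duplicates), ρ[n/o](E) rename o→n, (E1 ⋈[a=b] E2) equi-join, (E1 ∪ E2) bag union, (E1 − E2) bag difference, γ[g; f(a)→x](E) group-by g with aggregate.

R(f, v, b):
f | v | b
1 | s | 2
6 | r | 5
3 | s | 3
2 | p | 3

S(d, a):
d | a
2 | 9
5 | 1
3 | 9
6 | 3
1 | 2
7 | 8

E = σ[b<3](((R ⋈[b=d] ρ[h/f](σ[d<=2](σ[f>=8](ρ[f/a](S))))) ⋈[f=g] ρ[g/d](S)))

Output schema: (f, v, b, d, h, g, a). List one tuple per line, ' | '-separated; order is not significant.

Per-node cardinality:
  R → 4
  S → 6
  ρ[f/a](S) → 6
  σ[f>=8](ρ[f/a](S)) → 3
  σ[d<=2](σ[f>=8](ρ[f/a](S))) → 1
  ρ[h/f](σ[d<=2](σ[f>=8](ρ[f/a](S)))) → 1
  (R ⋈[b=d] ρ[h/f](σ[d<=2](σ[f>=8](ρ[f/a](S))))) → 1
  S → 6
  ρ[g/d](S) → 6
  ((R ⋈[b=d] ρ[h/f](σ[d<=2](σ[f>=8](ρ[f/a](S))))) ⋈[f=g] ρ[g/d](S)) → 1
  σ[b<3](((R ⋈[b=d] ρ[h/f](σ[d<=2](σ[f>=8](ρ[f/a](S))))) ⋈[f=g] ρ[g/d](S))) → 1

== RESULT ==
f | v | b | d | h | g | a
1 | s | 2 | 2 | 9 | 1 | 2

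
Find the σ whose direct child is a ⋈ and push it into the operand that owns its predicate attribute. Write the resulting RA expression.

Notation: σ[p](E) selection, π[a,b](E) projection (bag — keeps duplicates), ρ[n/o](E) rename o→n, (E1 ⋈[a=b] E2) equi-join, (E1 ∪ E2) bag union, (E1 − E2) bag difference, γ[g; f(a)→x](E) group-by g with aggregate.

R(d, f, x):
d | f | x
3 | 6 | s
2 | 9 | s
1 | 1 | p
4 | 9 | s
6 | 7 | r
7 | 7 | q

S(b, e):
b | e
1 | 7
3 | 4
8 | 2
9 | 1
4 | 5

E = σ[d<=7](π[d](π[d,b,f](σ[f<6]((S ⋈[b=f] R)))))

σ filters on f, owned by the right side.
E' = σ[d<=7](π[d](π[d,b,f]((S ⋈[b=f] σ[f<6](R)))))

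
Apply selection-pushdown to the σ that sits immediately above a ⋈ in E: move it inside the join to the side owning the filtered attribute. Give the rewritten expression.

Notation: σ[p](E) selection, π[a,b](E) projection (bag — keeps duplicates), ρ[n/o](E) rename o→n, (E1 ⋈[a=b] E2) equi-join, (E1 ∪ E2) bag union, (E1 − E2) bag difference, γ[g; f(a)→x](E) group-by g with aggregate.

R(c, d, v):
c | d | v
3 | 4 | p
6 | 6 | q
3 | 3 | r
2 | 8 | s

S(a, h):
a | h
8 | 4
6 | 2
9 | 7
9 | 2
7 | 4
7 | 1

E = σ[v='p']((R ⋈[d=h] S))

σ filters on v, owned by the left side.
E' = (σ[v='p'](R) ⋈[d=h] S)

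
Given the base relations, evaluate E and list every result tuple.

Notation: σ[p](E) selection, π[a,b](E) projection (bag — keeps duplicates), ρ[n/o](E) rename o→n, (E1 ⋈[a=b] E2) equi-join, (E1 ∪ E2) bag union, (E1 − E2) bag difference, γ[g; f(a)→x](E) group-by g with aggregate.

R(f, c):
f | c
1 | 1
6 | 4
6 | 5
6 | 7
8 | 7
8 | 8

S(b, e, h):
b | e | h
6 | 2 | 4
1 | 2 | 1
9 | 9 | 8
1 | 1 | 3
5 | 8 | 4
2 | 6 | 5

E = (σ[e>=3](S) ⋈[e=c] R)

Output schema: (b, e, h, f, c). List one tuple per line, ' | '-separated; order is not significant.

Subexpression sizes:
  S → 6
  σ[e>=3](S) → 3
  R → 6
  (σ[e>=3](S) ⋈[e=c] R) → 1

== RESULT ==
b | e | h | f | c
5 | 8 | 4 | 8 | 8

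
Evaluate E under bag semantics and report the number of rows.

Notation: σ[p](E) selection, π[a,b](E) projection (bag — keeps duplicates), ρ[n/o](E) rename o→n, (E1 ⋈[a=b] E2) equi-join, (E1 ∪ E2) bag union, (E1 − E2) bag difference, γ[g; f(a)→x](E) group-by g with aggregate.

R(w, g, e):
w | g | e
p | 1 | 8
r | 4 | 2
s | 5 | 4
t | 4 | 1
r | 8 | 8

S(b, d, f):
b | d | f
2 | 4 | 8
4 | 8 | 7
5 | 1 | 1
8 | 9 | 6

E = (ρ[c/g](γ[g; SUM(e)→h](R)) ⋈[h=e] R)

Stepwise |·|:
  R → 5
  γ[g; SUM(e)→h](R) → 4
  ρ[c/g](γ[g; SUM(e)→h](R)) → 4
  R → 5
  (ρ[c/g](γ[g; SUM(e)→h](R)) ⋈[h=e] R) → 5

|E| = 5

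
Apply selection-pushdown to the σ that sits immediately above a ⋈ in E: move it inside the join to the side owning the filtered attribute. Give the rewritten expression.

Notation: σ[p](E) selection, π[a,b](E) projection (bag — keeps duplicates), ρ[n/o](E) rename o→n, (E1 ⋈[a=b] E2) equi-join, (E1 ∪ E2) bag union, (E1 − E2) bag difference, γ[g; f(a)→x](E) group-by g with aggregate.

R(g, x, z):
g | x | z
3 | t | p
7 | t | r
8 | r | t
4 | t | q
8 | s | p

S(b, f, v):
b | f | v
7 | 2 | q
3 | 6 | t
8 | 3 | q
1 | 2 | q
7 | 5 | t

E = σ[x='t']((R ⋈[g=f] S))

σ filters on x, owned by the left side.
E' = (σ[x='t'](R) ⋈[g=f] S)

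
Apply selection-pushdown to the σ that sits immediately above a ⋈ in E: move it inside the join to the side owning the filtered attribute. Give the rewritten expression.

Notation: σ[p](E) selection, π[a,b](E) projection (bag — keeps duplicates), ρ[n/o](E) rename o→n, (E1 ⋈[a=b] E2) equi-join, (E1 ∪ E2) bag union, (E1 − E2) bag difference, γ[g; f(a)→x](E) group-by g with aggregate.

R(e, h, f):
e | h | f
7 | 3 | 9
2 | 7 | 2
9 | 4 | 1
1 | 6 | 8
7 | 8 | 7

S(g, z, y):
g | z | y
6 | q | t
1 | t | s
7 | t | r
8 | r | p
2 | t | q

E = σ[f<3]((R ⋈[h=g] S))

σ filters on f, owned by the left side.
E' = (σ[f<3](R) ⋈[h=g] S)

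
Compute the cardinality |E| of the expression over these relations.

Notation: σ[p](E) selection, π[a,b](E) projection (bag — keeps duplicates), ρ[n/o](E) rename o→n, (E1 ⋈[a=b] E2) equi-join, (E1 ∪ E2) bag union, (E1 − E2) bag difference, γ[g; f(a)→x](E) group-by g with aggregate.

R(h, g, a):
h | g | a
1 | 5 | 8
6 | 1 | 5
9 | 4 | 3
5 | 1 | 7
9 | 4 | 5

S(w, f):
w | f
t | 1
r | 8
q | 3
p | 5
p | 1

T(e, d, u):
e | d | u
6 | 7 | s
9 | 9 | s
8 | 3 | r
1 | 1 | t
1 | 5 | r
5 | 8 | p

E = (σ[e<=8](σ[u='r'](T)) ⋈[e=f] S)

Stepwise |·|:
  T → 6
  σ[u='r'](T) → 2
  σ[e<=8](σ[u='r'](T)) → 2
  S → 5
  (σ[e<=8](σ[u='r'](T)) ⋈[e=f] S) → 3

|E| = 3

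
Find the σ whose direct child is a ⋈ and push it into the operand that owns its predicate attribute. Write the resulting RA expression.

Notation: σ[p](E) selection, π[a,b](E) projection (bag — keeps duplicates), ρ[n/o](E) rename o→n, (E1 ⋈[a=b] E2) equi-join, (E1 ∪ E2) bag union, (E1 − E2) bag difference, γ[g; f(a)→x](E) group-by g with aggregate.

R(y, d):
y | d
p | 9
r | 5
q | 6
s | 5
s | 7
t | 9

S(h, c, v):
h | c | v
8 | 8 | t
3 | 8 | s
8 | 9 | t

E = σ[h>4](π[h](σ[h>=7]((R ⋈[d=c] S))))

σ filters on h, owned by the right side.
E' = σ[h>4](π[h]((R ⋈[d=c] σ[h>=7](S))))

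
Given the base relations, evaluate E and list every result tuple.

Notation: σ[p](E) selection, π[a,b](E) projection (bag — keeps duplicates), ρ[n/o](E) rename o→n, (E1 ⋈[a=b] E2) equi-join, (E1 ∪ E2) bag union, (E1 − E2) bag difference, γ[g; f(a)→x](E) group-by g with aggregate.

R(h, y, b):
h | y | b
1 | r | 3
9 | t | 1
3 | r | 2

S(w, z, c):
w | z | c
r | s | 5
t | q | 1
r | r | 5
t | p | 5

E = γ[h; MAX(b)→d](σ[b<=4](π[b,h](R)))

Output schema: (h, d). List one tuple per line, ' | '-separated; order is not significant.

Row counts bottom-up:
  R → 3
  π[b,h](R) → 3
  σ[b<=4](π[b,h](R)) → 3
  γ[h; MAX(b)→d](σ[b<=4](π[b,h](R))) → 3

== RESULT ==
h | d
1 | 3
3 | 2
9 | 1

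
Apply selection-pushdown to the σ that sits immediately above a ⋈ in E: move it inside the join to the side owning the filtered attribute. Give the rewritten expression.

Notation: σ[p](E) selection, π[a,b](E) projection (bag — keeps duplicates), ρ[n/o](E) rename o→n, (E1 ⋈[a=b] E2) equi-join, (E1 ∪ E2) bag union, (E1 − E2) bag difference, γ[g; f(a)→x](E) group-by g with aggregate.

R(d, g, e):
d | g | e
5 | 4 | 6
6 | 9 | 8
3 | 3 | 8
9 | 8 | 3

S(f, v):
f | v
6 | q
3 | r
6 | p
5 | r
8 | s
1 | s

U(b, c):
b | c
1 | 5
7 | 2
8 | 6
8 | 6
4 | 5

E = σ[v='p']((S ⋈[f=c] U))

σ filters on v, owned by the left side.
E' = (σ[v='p'](S) ⋈[f=c] U)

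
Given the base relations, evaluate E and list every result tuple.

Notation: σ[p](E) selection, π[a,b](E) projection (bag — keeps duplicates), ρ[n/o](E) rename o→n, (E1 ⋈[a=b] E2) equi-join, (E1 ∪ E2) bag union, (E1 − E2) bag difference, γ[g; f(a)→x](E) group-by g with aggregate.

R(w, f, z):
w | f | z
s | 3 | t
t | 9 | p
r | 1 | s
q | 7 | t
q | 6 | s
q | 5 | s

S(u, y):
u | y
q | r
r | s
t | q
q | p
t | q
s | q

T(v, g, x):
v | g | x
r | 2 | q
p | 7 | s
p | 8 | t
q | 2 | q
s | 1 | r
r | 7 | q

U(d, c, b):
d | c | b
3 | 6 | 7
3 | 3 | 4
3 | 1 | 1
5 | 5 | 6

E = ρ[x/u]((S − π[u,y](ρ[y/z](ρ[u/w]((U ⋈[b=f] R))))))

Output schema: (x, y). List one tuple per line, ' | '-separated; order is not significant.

Subexpression sizes:
  S → 6
  U → 4
  R → 6
  (U ⋈[b=f] R) → 3
  ρ[u/w]((U ⋈[b=f] R)) → 3
  ρ[y/z](ρ[u/w]((U ⋈[b=f] R))) → 3
  π[u,y](ρ[y/z](ρ[u/w]((U ⋈[b=f] R)))) → 3
  (S − π[u,y](ρ[y/z](ρ[u/w]((U ⋈[b=f] R))))) → 5
  ρ[x/u]((S − π[u,y](ρ[y/z](ρ[u/w]((U ⋈[b=f] R)))))) → 5

== RESULT ==
x | y
q | p
q | r
s | q
t | q
t | q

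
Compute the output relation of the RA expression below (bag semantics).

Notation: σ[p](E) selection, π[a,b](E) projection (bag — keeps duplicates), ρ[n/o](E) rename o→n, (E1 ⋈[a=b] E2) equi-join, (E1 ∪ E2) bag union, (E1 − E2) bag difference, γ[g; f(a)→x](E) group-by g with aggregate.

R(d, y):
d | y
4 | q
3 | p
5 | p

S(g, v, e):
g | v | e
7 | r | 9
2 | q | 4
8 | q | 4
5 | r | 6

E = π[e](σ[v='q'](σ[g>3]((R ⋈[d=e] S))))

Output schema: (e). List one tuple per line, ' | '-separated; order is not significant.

Subexpression sizes:
  R → 3
  S → 4
  (R ⋈[d=e] S) → 2
  σ[g>3]((R ⋈[d=e] S)) → 1
  σ[v='q'](σ[g>3]((R ⋈[d=e] S))) → 1
  π[e](σ[v='q'](σ[g>3]((R ⋈[d=e] S)))) → 1

== RESULT ==
e
4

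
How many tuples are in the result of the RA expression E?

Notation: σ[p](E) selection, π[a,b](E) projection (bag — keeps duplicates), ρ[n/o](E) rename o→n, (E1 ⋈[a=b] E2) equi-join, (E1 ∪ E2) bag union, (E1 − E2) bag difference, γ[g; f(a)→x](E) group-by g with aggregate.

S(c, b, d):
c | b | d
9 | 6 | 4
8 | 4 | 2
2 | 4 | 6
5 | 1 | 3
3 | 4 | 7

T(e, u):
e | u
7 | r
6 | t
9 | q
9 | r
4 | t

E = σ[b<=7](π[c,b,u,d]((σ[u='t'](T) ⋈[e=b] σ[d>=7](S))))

Row counts bottom-up:
  T → 5
  σ[u='t'](T) → 2
  S → 5
  σ[d>=7](S) → 1
  (σ[u='t'](T) ⋈[e=b] σ[d>=7](S)) → 1
  π[c,b,u,d]((σ[u='t'](T) ⋈[e=b] σ[d>=7](S))) → 1
  σ[b<=7](π[c,b,u,d]((σ[u='t'](T) ⋈[e=b] σ[d>=7](S)))) → 1

|E| = 1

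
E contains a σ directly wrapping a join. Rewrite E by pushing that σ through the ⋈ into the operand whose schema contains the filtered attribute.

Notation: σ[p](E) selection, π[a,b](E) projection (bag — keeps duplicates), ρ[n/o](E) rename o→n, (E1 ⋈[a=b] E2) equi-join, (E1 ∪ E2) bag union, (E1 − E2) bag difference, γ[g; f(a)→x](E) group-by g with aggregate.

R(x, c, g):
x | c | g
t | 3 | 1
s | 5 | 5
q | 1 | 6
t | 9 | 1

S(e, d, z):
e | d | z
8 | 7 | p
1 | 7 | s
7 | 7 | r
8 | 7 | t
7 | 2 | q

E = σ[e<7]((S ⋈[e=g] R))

σ filters on e, owned by the left side.
E' = (σ[e<7](S) ⋈[e=g] R)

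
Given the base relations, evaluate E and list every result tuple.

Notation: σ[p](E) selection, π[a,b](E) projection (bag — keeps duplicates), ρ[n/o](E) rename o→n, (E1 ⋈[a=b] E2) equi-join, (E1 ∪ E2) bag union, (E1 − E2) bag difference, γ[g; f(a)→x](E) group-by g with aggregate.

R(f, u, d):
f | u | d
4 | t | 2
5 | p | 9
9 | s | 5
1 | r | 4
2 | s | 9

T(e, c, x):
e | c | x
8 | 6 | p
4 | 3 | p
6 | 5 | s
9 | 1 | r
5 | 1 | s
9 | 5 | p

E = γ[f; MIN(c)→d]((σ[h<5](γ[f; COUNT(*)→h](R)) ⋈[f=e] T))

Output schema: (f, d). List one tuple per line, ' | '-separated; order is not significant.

Subexpression sizes:
  R → 5
  γ[f; COUNT(*)→h](R) → 5
  σ[h<5](γ[f; COUNT(*)→h](R)) → 5
  T → 6
  (σ[h<5](γ[f; COUNT(*)→h](R)) ⋈[f=e] T) → 4
  γ[f; MIN(c)→d]((σ[h<5](γ[f; COUNT(*)→h](R)) ⋈[f=e] T)) → 3

== RESULT ==
f | d
4 | 3
5 | 1
9 | 1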